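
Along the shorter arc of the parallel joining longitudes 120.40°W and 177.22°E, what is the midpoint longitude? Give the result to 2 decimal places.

151.59°W

Signed shortest Δλ from -120.40° to +177.22° is -62.38°.
Midpoint longitude = -120.40° + (-62.38°)/2 = -120.40° − 31.19° = -151.59°.
(The naïve average (-120.40 + +177.22)/2 = 28.41° is on the wrong side of the globe.)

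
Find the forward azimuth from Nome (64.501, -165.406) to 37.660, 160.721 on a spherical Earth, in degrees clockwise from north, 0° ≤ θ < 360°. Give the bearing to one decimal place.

Δλ = 160.721 − -165.406 = 326.127°; wrapped into (−180°, 180°]: -33.873°.
θ = atan2( sin Δλ · cos φ₂ , cos φ₁ · sin φ₂ − sin φ₁ · cos φ₂ · cos Δλ )
  = atan2(-0.44123, -0.33024) = -126.813° → normalised to [0°, 360°): 233.187°.

233.2°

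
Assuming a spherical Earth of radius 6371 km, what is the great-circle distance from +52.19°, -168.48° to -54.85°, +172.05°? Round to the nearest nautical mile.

6500 nmi

Δλ = 172.05 − -168.48 = 340.53°; wrapped into (−180°, 180°]: -19.47°.
Δφ = -54.85 − 52.19 = -107.04°.
a = sin²(Δφ/2) + cos φ₁ · cos φ₂ · sin²(Δλ/2) = 0.656611.
c = 2·atan2(√a, √(1−a)) = 1.88938 rad → d = 6371·c ≈ 12037.24 km ≈ 6499.59 nmi.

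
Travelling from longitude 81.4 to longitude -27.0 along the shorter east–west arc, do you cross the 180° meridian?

Signed shortest Δλ = ((-27.0 − 81.4 + 180) mod 360) − 180 = -108.4°.
Going west by 108.4° from +81.4° reaches -27.0° without touching 180°.

No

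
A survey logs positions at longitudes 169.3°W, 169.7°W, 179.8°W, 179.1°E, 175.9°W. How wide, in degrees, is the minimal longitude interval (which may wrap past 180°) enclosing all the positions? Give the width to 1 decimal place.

Sort the longitudes: -179.8°, -175.9°, -169.7°, -169.3°, +179.1°.
Eastward gaps between consecutive values (wrapping around): 3.9°, 6.2°, 0.4°, 348.4°, 1.1°.
Largest gap = 348.4° ⇒ minimal covering band is its complement: 360° − 348.4° = 11.6°.
Band runs from +179.1° eastward to -169.3°, crossing the antimeridian.

11.6°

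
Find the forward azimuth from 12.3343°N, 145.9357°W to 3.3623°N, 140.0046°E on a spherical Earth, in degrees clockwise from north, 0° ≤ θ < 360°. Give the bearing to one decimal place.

Δλ = 140.0046 − -145.9357 = 285.9403°; wrapped into (−180°, 180°]: -74.0597°.
θ = atan2( sin Δλ · cos φ₂ , cos φ₁ · sin φ₂ − sin φ₁ · cos φ₂ · cos Δλ )
  = atan2(-0.95989, -0.00127) = -90.076° → normalised to [0°, 360°): 269.924°.

269.9°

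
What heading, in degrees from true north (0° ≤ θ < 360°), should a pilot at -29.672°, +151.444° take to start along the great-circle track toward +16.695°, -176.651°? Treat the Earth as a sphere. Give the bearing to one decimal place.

37.8°

Δλ = -176.651 − 151.444 = -328.095°; wrapped into (−180°, 180°]: 31.905°.
θ = atan2( sin Δλ · cos φ₂ , cos φ₁ · sin φ₂ − sin φ₁ · cos φ₂ · cos Δλ )
  = atan2(0.50623, 0.65214) = 37.821° → normalised to [0°, 360°): 37.821°.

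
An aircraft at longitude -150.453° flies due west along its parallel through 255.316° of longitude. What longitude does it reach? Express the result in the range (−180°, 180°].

-45.769°

Start at -150.453°; shift −255.316° → -405.769°.
-405.769° lies outside (−180°, 180°]; add 360° → -45.769°.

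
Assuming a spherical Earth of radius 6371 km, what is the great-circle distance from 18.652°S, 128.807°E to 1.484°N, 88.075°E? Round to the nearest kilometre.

Δλ = 88.075 − 128.807 = -40.732°.
Δφ = 1.484 − -18.652 = 20.136°.
a = sin²(Δφ/2) + cos φ₁ · cos φ₂ · sin²(Δλ/2) = 0.145276.
c = 2·atan2(√a, √(1−a)) = 0.78208 rad → d = 6371·c ≈ 4982.65 km.

4983 km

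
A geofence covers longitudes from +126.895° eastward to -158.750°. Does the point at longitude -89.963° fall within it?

Band width going east from +126.895° to -158.750°: ((-158.750 − 126.895) mod 360) = 74.355°.
Offset of -89.963° east of the west edge: ((-89.963 − 126.895) mod 360) = 143.142°.
143.142° > 74.355° ⇒ outside.

No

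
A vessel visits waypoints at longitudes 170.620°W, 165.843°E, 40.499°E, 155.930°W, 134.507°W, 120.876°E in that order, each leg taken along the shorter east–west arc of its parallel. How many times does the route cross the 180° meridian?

3

Leg 1: -170.620° → +165.843°, shortest Δλ = -23.537° (west) — crosses 180°.
Leg 2: +165.843° → +40.499°, shortest Δλ = -125.344° (west) — does not cross 180°.
Leg 3: +40.499° → -155.930°, shortest Δλ = 163.571° (east) — crosses 180°.
Leg 4: -155.930° → -134.507°, shortest Δλ = 21.423° (east) — does not cross 180°.
Leg 5: -134.507° → +120.876°, shortest Δλ = -104.617° (west) — crosses 180°.
Total crossings: 3.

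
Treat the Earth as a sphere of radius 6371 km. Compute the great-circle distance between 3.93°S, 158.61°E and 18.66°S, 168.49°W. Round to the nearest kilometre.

3932 km

Δλ = -168.49 − 158.61 = -327.10°; wrapped into (−180°, 180°]: 32.90°.
Δφ = -18.66 − -3.93 = -14.73°.
a = sin²(Δφ/2) + cos φ₁ · cos φ₂ · sin²(Δλ/2) = 0.092229.
c = 2·atan2(√a, √(1−a)) = 0.61713 rad → d = 6371·c ≈ 3931.74 km.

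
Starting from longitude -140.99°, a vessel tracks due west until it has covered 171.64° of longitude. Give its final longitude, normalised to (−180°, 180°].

Start at -140.99°; shift −171.64° → -312.63°.
-312.63° lies outside (−180°, 180°]; add 360° → +47.37°.

+47.37°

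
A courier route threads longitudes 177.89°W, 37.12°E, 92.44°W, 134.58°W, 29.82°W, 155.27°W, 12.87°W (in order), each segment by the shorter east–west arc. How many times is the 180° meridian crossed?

1

Leg 1: -177.89° → +37.12°, shortest Δλ = -144.99° (west) — crosses 180°.
Leg 2: +37.12° → -92.44°, shortest Δλ = -129.56° (west) — does not cross 180°.
Leg 3: -92.44° → -134.58°, shortest Δλ = -42.14° (west) — does not cross 180°.
Leg 4: -134.58° → -29.82°, shortest Δλ = 104.76° (east) — does not cross 180°.
Leg 5: -29.82° → -155.27°, shortest Δλ = -125.45° (west) — does not cross 180°.
Leg 6: -155.27° → -12.87°, shortest Δλ = 142.4° (east) — does not cross 180°.
Total crossings: 1.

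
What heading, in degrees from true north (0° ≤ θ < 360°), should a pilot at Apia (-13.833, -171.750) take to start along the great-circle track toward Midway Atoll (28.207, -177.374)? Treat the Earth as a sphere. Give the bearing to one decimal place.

352.6°

Δλ = -177.374 − -171.750 = -5.624°.
θ = atan2( sin Δλ · cos φ₂ , cos φ₁ · sin φ₂ − sin φ₁ · cos φ₂ · cos Δλ )
  = atan2(-0.08636, 0.66864) = -7.360° → normalised to [0°, 360°): 352.640°.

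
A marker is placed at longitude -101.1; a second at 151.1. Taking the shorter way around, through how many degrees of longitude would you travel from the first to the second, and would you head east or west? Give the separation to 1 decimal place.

107.8° west

Raw difference: 151.1 − -101.1 = 252.2°.
Normalise into (−180°, 180°]: 252.2° − 360° = -107.8°.
Negative ⇒ the second point lies to the west; separation 107.8°.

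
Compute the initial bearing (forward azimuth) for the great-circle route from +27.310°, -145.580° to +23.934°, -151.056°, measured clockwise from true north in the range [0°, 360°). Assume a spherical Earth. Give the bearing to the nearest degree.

Δλ = -151.056 − -145.580 = -5.476°.
θ = atan2( sin Δλ · cos φ₂ , cos φ₁ · sin φ₂ − sin φ₁ · cos φ₂ · cos Δλ )
  = atan2(-0.08722, -0.05697) = -123.153° → normalised to [0°, 360°): 236.847°.

237°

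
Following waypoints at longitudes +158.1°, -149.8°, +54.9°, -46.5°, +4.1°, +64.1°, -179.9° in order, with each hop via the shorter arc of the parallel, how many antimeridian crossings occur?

3

Leg 1: +158.1° → -149.8°, shortest Δλ = 52.1° (east) — crosses 180°.
Leg 2: -149.8° → +54.9°, shortest Δλ = -155.3° (west) — crosses 180°.
Leg 3: +54.9° → -46.5°, shortest Δλ = -101.4° (west) — does not cross 180°.
Leg 4: -46.5° → +4.1°, shortest Δλ = 50.6° (east) — does not cross 180°.
Leg 5: +4.1° → +64.1°, shortest Δλ = 60.0° (east) — does not cross 180°.
Leg 6: +64.1° → -179.9°, shortest Δλ = 116.0° (east) — crosses 180°.
Total crossings: 3.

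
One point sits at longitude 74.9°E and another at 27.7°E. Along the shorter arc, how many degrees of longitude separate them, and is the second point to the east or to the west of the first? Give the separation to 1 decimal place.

47.2° west

Raw difference: 27.7 − 74.9 = -47.2°.
Normalise into (−180°, 180°]: -47.2° stays -47.2°.
Negative ⇒ the second point lies to the west; separation 47.2°.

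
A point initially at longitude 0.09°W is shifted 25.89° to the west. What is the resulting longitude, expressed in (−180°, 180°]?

25.98°W

Start at -0.09°; shift −25.89° → -25.98°.
-25.98° already lies in (−180°, 180°].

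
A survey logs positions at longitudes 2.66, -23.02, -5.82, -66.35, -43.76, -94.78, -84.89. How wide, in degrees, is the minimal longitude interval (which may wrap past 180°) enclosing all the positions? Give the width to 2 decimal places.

Sort the longitudes: -94.78°, -84.89°, -66.35°, -43.76°, -23.02°, -5.82°, +2.66°.
Eastward gaps between consecutive values (wrapping around): 9.89°, 18.54°, 22.59°, 20.74°, 17.20°, 8.48°, 262.56°.
Largest gap = 262.56° ⇒ minimal covering band is its complement: 360° − 262.56° = 97.44°.
Band runs from -94.78° eastward to +2.66°.

97.44°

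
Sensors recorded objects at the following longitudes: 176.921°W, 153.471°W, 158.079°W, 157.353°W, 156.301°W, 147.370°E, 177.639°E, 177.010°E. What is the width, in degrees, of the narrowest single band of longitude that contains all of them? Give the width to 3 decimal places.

59.159°

Sort the longitudes: -176.921°, -158.079°, -157.353°, -156.301°, -153.471°, +147.370°, +177.010°, +177.639°.
Eastward gaps between consecutive values (wrapping around): 18.842°, 0.726°, 1.052°, 2.830°, 300.841°, 29.640°, 0.629°, 5.440°.
Largest gap = 300.841° ⇒ minimal covering band is its complement: 360° − 300.841° = 59.159°.
Band runs from +147.370° eastward to -153.471°, crossing the antimeridian.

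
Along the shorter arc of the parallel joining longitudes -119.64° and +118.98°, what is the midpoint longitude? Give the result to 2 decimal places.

Signed shortest Δλ from -119.64° to +118.98° is -121.38°.
Midpoint longitude = -119.64° + (-121.38°)/2 = -119.64° − 60.69° = -180.33°.
Normalise into (−180°, 180°]: +179.67°.
(The naïve average (-119.64 + +118.98)/2 = -0.33° is on the wrong side of the globe.)

+179.67°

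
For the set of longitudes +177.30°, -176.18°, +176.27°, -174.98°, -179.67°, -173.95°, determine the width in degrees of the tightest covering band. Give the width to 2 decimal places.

9.78°

Sort the longitudes: -179.67°, -176.18°, -174.98°, -173.95°, +176.27°, +177.30°.
Eastward gaps between consecutive values (wrapping around): 3.49°, 1.20°, 1.03°, 350.22°, 1.03°, 3.03°.
Largest gap = 350.22° ⇒ minimal covering band is its complement: 360° − 350.22° = 9.78°.
Band runs from +176.27° eastward to -173.95°, crossing the antimeridian.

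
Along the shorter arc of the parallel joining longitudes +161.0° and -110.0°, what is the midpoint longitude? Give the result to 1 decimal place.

-154.5°

Signed shortest Δλ from +161.0° to -110.0° is +89.0°.
Midpoint longitude = +161.0° + (+89.0°)/2 = +161.0° + 44.5° = +205.5°.
Normalise into (−180°, 180°]: -154.5°.
(The naïve average (+161.0 + -110.0)/2 = 25.5° is on the wrong side of the globe.)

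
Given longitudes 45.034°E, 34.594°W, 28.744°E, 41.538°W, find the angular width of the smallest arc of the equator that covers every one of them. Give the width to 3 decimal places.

Sort the longitudes: -41.538°, -34.594°, +28.744°, +45.034°.
Eastward gaps between consecutive values (wrapping around): 6.944°, 63.338°, 16.290°, 273.428°.
Largest gap = 273.428° ⇒ minimal covering band is its complement: 360° − 273.428° = 86.572°.
Band runs from -41.538° eastward to +45.034°.

86.572°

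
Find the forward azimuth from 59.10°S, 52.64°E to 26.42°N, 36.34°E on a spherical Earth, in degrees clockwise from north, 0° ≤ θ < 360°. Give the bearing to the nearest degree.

Δλ = 36.34 − 52.64 = -16.30°.
θ = atan2( sin Δλ · cos φ₂ , cos φ₁ · sin φ₂ − sin φ₁ · cos φ₂ · cos Δλ )
  = atan2(-0.25135, 0.96606) = -14.584° → normalised to [0°, 360°): 345.416°.

345°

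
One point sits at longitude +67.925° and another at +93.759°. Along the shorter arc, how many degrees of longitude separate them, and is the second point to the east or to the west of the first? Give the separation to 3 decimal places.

Raw difference: 93.759 − 67.925 = 25.834°.
Normalise into (−180°, 180°]: 25.834° stays 25.834°.
Positive ⇒ the second point lies to the east; separation 25.834°.

25.834° east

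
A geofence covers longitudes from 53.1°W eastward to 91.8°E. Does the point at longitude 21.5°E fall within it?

Yes

Band width going east from -53.1° to +91.8°: ((91.8 − -53.1) mod 360) = 144.9°.
Offset of +21.5° east of the west edge: ((21.5 − -53.1) mod 360) = 74.6°.
74.6° ≤ 144.9° ⇒ inside.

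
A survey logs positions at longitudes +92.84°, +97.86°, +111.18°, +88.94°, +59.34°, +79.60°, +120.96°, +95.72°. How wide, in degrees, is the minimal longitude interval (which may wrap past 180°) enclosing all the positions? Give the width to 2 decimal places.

61.62°

Sort the longitudes: +59.34°, +79.60°, +88.94°, +92.84°, +95.72°, +97.86°, +111.18°, +120.96°.
Eastward gaps between consecutive values (wrapping around): 20.26°, 9.34°, 3.90°, 2.88°, 2.14°, 13.32°, 9.78°, 298.38°.
Largest gap = 298.38° ⇒ minimal covering band is its complement: 360° − 298.38° = 61.62°.
Band runs from +59.34° eastward to +120.96°.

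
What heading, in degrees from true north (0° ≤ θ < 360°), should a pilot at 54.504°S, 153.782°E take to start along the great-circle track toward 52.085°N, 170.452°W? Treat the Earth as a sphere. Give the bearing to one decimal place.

Δλ = -170.452 − 153.782 = -324.234°; wrapped into (−180°, 180°]: 35.766°.
θ = atan2( sin Δλ · cos φ₂ , cos φ₁ · sin φ₂ − sin φ₁ · cos φ₂ · cos Δλ )
  = atan2(0.35916, 0.86403) = 22.571° → normalised to [0°, 360°): 22.571°.

22.6°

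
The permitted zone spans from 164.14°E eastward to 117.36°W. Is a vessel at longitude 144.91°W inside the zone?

Band width going east from +164.14° to -117.36°: ((-117.36 − 164.14) mod 360) = 78.50°.
Offset of -144.91° east of the west edge: ((-144.91 − 164.14) mod 360) = 50.95°.
50.95° ≤ 78.50° ⇒ inside.

Yes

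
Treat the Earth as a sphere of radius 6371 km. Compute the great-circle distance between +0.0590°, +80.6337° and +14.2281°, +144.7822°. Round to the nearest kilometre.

Δλ = 144.7822 − 80.6337 = 64.1485°.
Δφ = 14.2281 − 0.0590 = 14.1691°.
a = sin²(Δφ/2) + cos φ₁ · cos φ₂ · sin²(Δλ/2) = 0.288541.
c = 2·atan2(√a, √(1−a)) = 1.13413 rad → d = 6371·c ≈ 7225.57 km.

7226 km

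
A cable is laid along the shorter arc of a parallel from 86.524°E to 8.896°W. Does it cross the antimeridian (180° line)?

Signed shortest Δλ = ((-8.896 − 86.524 + 180) mod 360) − 180 = -95.42°.
Going west by 95.42° from +86.524° reaches -8.896° without touching 180°.

No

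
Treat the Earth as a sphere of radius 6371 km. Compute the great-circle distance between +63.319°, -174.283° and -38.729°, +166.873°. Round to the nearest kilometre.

11470 km

Δλ = 166.873 − -174.283 = 341.156°; wrapped into (−180°, 180°]: -18.844°.
Δφ = -38.729 − 63.319 = -102.048°.
a = sin²(Δφ/2) + cos φ₁ · cos φ₂ · sin²(Δλ/2) = 0.613753.
c = 2·atan2(√a, √(1−a)) = 1.80031 rad → d = 6371·c ≈ 11469.79 km.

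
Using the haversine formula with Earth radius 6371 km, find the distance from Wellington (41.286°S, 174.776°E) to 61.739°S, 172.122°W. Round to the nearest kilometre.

2438 km

Δλ = -172.122 − 174.776 = -346.898°; wrapped into (−180°, 180°]: 13.102°.
Δφ = -61.739 − -41.286 = -20.453°.
a = sin²(Δφ/2) + cos φ₁ · cos φ₂ · sin²(Δλ/2) = 0.036151.
c = 2·atan2(√a, √(1−a)) = 0.38260 rad → d = 6371·c ≈ 2437.54 km.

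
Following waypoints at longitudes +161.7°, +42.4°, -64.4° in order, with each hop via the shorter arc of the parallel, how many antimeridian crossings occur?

0

Leg 1: +161.7° → +42.4°, shortest Δλ = -119.3° (west) — does not cross 180°.
Leg 2: +42.4° → -64.4°, shortest Δλ = -106.8° (west) — does not cross 180°.
Total crossings: 0.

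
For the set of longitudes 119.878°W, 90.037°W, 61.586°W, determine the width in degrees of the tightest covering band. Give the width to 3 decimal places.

58.292°

Sort the longitudes: -119.878°, -90.037°, -61.586°.
Eastward gaps between consecutive values (wrapping around): 29.841°, 28.451°, 301.708°.
Largest gap = 301.708° ⇒ minimal covering band is its complement: 360° − 301.708° = 58.292°.
Band runs from -119.878° eastward to -61.586°.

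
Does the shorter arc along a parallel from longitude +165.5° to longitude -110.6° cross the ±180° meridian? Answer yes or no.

Naïve |-110.6 − 165.5| = 276.1° > 180°, so the shorter arc goes the other way round — across 180°.
Signed shortest Δλ = ((-110.6 − 165.5 + 180) mod 360) − 180 = 83.9°.
Going east by 83.9° from +165.5° passes through 180° before reaching -110.6°.

Yes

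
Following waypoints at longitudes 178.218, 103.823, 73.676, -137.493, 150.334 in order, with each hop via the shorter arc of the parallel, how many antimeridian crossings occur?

Leg 1: +178.218° → +103.823°, shortest Δλ = -74.395° (west) — does not cross 180°.
Leg 2: +103.823° → +73.676°, shortest Δλ = -30.147° (west) — does not cross 180°.
Leg 3: +73.676° → -137.493°, shortest Δλ = 148.831° (east) — crosses 180°.
Leg 4: -137.493° → +150.334°, shortest Δλ = -72.173° (west) — crosses 180°.
Total crossings: 2.

2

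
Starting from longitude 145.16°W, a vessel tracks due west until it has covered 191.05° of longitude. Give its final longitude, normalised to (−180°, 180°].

Start at -145.16°; shift −191.05° → -336.21°.
-336.21° lies outside (−180°, 180°]; add 360° → +23.79°.

23.79°E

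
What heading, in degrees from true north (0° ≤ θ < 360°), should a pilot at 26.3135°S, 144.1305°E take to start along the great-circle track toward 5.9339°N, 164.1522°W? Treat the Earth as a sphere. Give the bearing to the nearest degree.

65°

Δλ = -164.1522 − 144.1305 = -308.2827°; wrapped into (−180°, 180°]: 51.7173°.
θ = atan2( sin Δλ · cos φ₂ , cos φ₁ · sin φ₂ − sin φ₁ · cos φ₂ · cos Δλ )
  = atan2(0.78076, 0.36583) = 64.894° → normalised to [0°, 360°): 64.894°.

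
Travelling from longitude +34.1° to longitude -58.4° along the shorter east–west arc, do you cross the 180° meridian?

No

Signed shortest Δλ = ((-58.4 − 34.1 + 180) mod 360) − 180 = -92.5°.
Going west by 92.5° from +34.1° reaches -58.4° without touching 180°.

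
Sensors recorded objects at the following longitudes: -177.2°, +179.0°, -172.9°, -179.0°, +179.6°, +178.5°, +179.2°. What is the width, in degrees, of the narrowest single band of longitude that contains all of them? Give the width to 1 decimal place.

8.6°

Sort the longitudes: -179.0°, -177.2°, -172.9°, +178.5°, +179.0°, +179.2°, +179.6°.
Eastward gaps between consecutive values (wrapping around): 1.8°, 4.3°, 351.4°, 0.5°, 0.2°, 0.4°, 1.4°.
Largest gap = 351.4° ⇒ minimal covering band is its complement: 360° − 351.4° = 8.6°.
Band runs from +178.5° eastward to -172.9°, crossing the antimeridian.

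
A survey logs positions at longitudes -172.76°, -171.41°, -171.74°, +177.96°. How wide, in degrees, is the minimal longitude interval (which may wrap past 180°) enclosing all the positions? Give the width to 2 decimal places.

Sort the longitudes: -172.76°, -171.74°, -171.41°, +177.96°.
Eastward gaps between consecutive values (wrapping around): 1.02°, 0.33°, 349.37°, 9.28°.
Largest gap = 349.37° ⇒ minimal covering band is its complement: 360° − 349.37° = 10.63°.
Band runs from +177.96° eastward to -171.41°, crossing the antimeridian.

10.63°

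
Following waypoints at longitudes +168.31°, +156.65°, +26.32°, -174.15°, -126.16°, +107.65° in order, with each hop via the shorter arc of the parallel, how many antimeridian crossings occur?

Leg 1: +168.31° → +156.65°, shortest Δλ = -11.66° (west) — does not cross 180°.
Leg 2: +156.65° → +26.32°, shortest Δλ = -130.33° (west) — does not cross 180°.
Leg 3: +26.32° → -174.15°, shortest Δλ = 159.53° (east) — crosses 180°.
Leg 4: -174.15° → -126.16°, shortest Δλ = 47.99° (east) — does not cross 180°.
Leg 5: -126.16° → +107.65°, shortest Δλ = -126.19° (west) — crosses 180°.
Total crossings: 2.

2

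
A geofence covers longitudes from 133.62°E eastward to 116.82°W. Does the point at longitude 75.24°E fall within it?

Band width going east from +133.62° to -116.82°: ((-116.82 − 133.62) mod 360) = 109.56°.
Offset of +75.24° east of the west edge: ((75.24 − 133.62) mod 360) = 301.62°.
301.62° > 109.56° ⇒ outside.

No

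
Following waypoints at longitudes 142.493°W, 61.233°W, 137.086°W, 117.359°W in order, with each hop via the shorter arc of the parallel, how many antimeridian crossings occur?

Leg 1: -142.493° → -61.233°, shortest Δλ = 81.26° (east) — does not cross 180°.
Leg 2: -61.233° → -137.086°, shortest Δλ = -75.853° (west) — does not cross 180°.
Leg 3: -137.086° → -117.359°, shortest Δλ = 19.727° (east) — does not cross 180°.
Total crossings: 0.

0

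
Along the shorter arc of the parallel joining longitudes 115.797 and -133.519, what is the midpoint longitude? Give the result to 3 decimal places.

Signed shortest Δλ from +115.797° to -133.519° is +110.684°.
Midpoint longitude = +115.797° + (+110.684°)/2 = +115.797° + 55.342° = +171.139°.
(The naïve average (+115.797 + -133.519)/2 = -8.861° is on the wrong side of the globe.)

+171.139°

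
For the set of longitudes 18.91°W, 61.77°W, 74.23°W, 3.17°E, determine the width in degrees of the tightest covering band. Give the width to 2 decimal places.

Sort the longitudes: -74.23°, -61.77°, -18.91°, +3.17°.
Eastward gaps between consecutive values (wrapping around): 12.46°, 42.86°, 22.08°, 282.60°.
Largest gap = 282.60° ⇒ minimal covering band is its complement: 360° − 282.60° = 77.40°.
Band runs from -74.23° eastward to +3.17°.

77.40°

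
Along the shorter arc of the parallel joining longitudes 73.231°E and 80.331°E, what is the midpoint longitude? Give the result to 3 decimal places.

Signed shortest Δλ from +73.231° to +80.331° is +7.100°.
Midpoint longitude = +73.231° + (+7.100°)/2 = +73.231° + 3.550° = +76.781°.

76.781°E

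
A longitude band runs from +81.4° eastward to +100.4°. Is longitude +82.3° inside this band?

Band width going east from +81.4° to +100.4°: ((100.4 − 81.4) mod 360) = 19.0°.
Offset of +82.3° east of the west edge: ((82.3 − 81.4) mod 360) = 0.9°.
0.9° ≤ 19.0° ⇒ inside.

Yes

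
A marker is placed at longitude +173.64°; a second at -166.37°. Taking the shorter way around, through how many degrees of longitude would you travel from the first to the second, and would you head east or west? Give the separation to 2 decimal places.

19.99° east

Raw difference: -166.37 − 173.64 = -340.01°.
Normalise into (−180°, 180°]: -340.01° + 360° = 19.99°.
Positive ⇒ the second point lies to the east; separation 19.99°.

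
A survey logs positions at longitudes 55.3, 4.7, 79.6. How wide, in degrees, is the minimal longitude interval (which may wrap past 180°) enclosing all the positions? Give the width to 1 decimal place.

74.9°

Sort the longitudes: +4.7°, +55.3°, +79.6°.
Eastward gaps between consecutive values (wrapping around): 50.6°, 24.3°, 285.1°.
Largest gap = 285.1° ⇒ minimal covering band is its complement: 360° − 285.1° = 74.9°.
Band runs from +4.7° eastward to +79.6°.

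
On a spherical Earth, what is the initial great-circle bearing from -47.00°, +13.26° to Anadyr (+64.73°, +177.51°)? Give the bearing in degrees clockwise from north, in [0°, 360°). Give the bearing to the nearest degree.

Δλ = 177.51 − 13.26 = 164.25°.
θ = atan2( sin Δλ · cos φ₂ , cos φ₁ · sin φ₂ − sin φ₁ · cos φ₂ · cos Δλ )
  = atan2(0.11587, 0.31625) = 20.123° → normalised to [0°, 360°): 20.123°.

20°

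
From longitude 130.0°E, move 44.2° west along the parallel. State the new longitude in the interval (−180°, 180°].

Start at +130.0°; shift −44.2° → +85.8°.
+85.8° already lies in (−180°, 180°].

85.8°E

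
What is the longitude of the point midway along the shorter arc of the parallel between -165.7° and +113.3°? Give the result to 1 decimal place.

+153.8°

Signed shortest Δλ from -165.7° to +113.3° is -81.0°.
Midpoint longitude = -165.7° + (-81.0°)/2 = -165.7° − 40.5° = -206.2°.
Normalise into (−180°, 180°]: +153.8°.
(The naïve average (-165.7 + +113.3)/2 = -26.2° is on the wrong side of the globe.)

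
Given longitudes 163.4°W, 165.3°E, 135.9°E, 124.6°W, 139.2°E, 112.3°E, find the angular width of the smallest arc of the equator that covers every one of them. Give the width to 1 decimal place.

123.1°

Sort the longitudes: -163.4°, -124.6°, +112.3°, +135.9°, +139.2°, +165.3°.
Eastward gaps between consecutive values (wrapping around): 38.8°, 236.9°, 23.6°, 3.3°, 26.1°, 31.3°.
Largest gap = 236.9° ⇒ minimal covering band is its complement: 360° − 236.9° = 123.1°.
Band runs from +112.3° eastward to -124.6°, crossing the antimeridian.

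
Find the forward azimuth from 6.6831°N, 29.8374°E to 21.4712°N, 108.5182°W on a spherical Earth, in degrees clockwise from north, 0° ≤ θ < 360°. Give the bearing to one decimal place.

Δλ = -108.5182 − 29.8374 = -138.3556°.
θ = atan2( sin Δλ · cos φ₂ , cos φ₁ · sin φ₂ − sin φ₁ · cos φ₂ · cos Δλ )
  = atan2(-0.61839, 0.44448) = -54.293° → normalised to [0°, 360°): 305.707°.

305.7°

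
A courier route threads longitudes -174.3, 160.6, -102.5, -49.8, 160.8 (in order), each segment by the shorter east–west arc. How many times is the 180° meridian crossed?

3

Leg 1: -174.3° → +160.6°, shortest Δλ = -25.1° (west) — crosses 180°.
Leg 2: +160.6° → -102.5°, shortest Δλ = 96.9° (east) — crosses 180°.
Leg 3: -102.5° → -49.8°, shortest Δλ = 52.7° (east) — does not cross 180°.
Leg 4: -49.8° → +160.8°, shortest Δλ = -149.4° (west) — crosses 180°.
Total crossings: 3.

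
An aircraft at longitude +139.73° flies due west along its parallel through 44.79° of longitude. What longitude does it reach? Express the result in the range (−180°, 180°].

Start at +139.73°; shift −44.79° → +94.94°.
+94.94° already lies in (−180°, 180°].

+94.94°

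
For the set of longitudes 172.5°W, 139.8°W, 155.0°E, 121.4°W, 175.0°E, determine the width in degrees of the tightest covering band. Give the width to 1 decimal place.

83.6°

Sort the longitudes: -172.5°, -139.8°, -121.4°, +155.0°, +175.0°.
Eastward gaps between consecutive values (wrapping around): 32.7°, 18.4°, 276.4°, 20.0°, 12.5°.
Largest gap = 276.4° ⇒ minimal covering band is its complement: 360° − 276.4° = 83.6°.
Band runs from +155.0° eastward to -121.4°, crossing the antimeridian.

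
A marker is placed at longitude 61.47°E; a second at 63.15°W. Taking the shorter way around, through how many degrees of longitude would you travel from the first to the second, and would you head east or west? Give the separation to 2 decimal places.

Raw difference: -63.15 − 61.47 = -124.62°.
Normalise into (−180°, 180°]: -124.62° stays -124.62°.
Negative ⇒ the second point lies to the west; separation 124.62°.

124.62° west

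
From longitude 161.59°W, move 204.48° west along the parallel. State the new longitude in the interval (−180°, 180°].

6.07°W

Start at -161.59°; shift −204.48° → -366.07°.
-366.07° lies outside (−180°, 180°]; add 360° → -6.07°.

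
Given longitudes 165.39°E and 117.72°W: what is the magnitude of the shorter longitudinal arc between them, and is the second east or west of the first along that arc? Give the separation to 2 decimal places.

Raw difference: -117.72 − 165.39 = -283.11°.
Normalise into (−180°, 180°]: -283.11° + 360° = 76.89°.
Positive ⇒ the second point lies to the east; separation 76.89°.

76.89° east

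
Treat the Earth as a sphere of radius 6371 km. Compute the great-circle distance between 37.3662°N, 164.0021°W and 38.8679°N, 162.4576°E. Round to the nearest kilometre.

Δλ = 162.4576 − -164.0021 = 326.4597°; wrapped into (−180°, 180°]: -33.5403°.
Δφ = 38.8679 − 37.3662 = 1.5017°.
a = sin²(Δφ/2) + cos φ₁ · cos φ₂ · sin²(Δλ/2) = 0.051688.
c = 2·atan2(√a, √(1−a)) = 0.45871 rad → d = 6371·c ≈ 2922.45 km.

2922 km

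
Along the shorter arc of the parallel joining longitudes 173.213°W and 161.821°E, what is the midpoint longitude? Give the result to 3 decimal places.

174.304°E

Signed shortest Δλ from -173.213° to +161.821° is -24.966°.
Midpoint longitude = -173.213° + (-24.966°)/2 = -173.213° − 12.483° = -185.696°.
Normalise into (−180°, 180°]: +174.304°.
(The naïve average (-173.213 + +161.821)/2 = -5.696° is on the wrong side of the globe.)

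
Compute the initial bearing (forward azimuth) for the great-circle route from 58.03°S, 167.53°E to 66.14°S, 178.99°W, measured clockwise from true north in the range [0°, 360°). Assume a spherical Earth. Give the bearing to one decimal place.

Δλ = -178.99 − 167.53 = -346.52°; wrapped into (−180°, 180°]: 13.48°.
θ = atan2( sin Δλ · cos φ₂ , cos φ₁ · sin φ₂ − sin φ₁ · cos φ₂ · cos Δλ )
  = atan2(0.09429, -0.15053) = 147.936° → normalised to [0°, 360°): 147.936°.

147.9°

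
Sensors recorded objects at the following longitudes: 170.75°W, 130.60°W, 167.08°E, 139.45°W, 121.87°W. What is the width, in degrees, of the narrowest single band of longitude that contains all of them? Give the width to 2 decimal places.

71.05°

Sort the longitudes: -170.75°, -139.45°, -130.60°, -121.87°, +167.08°.
Eastward gaps between consecutive values (wrapping around): 31.30°, 8.85°, 8.73°, 288.95°, 22.17°.
Largest gap = 288.95° ⇒ minimal covering band is its complement: 360° − 288.95° = 71.05°.
Band runs from +167.08° eastward to -121.87°, crossing the antimeridian.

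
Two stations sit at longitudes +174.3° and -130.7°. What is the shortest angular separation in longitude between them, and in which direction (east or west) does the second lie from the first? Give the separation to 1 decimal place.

55.0° east

Raw difference: -130.7 − 174.3 = -305.0°.
Normalise into (−180°, 180°]: -305.0° + 360° = 55.0°.
Positive ⇒ the second point lies to the east; separation 55.0°.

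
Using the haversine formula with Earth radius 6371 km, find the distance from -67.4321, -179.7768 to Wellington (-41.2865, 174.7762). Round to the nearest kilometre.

2926 km

Δλ = 174.7762 − -179.7768 = 354.5530°; wrapped into (−180°, 180°]: -5.4470°.
Δφ = -41.2865 − -67.4321 = 26.1456°.
a = sin²(Δφ/2) + cos φ₁ · cos φ₂ · sin²(Δλ/2) = 0.051813.
c = 2·atan2(√a, √(1−a)) = 0.45927 rad → d = 6371·c ≈ 2926.03 km.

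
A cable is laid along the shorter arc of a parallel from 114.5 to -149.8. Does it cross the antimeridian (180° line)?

Naïve |-149.8 − 114.5| = 264.3° > 180°, so the shorter arc goes the other way round — across 180°.
Signed shortest Δλ = ((-149.8 − 114.5 + 180) mod 360) − 180 = 95.7°.
Going east by 95.7° from +114.5° passes through 180° before reaching -149.8°.

Yes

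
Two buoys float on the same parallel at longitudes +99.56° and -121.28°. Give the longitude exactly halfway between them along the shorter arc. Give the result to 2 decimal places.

+169.14°

Signed shortest Δλ from +99.56° to -121.28° is +139.16°.
Midpoint longitude = +99.56° + (+139.16°)/2 = +99.56° + 69.58° = +169.14°.
(The naïve average (+99.56 + -121.28)/2 = -10.86° is on the wrong side of the globe.)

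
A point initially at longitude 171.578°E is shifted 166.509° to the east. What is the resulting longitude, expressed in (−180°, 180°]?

Start at +171.578°; shift +166.509° → +338.087°.
+338.087° lies outside (−180°, 180°]; subtract 360° → -21.913°.

21.913°W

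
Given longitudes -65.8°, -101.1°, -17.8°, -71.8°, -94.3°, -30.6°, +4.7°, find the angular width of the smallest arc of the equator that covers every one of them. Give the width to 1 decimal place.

105.8°

Sort the longitudes: -101.1°, -94.3°, -71.8°, -65.8°, -30.6°, -17.8°, +4.7°.
Eastward gaps between consecutive values (wrapping around): 6.8°, 22.5°, 6.0°, 35.2°, 12.8°, 22.5°, 254.2°.
Largest gap = 254.2° ⇒ minimal covering band is its complement: 360° − 254.2° = 105.8°.
Band runs from -101.1° eastward to +4.7°.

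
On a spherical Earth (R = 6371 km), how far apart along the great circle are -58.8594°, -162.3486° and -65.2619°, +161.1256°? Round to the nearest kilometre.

Δλ = 161.1256 − -162.3486 = 323.4742°; wrapped into (−180°, 180°]: -36.5258°.
Δφ = -65.2619 − -58.8594 = -6.4025°.
a = sin²(Δφ/2) + cos φ₁ · cos φ₂ · sin²(Δλ/2) = 0.024371.
c = 2·atan2(√a, √(1−a)) = 0.31351 rad → d = 6371·c ≈ 1997.35 km.

1997 km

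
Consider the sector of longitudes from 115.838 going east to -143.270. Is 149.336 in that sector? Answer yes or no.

Yes

Band width going east from +115.838° to -143.270°: ((-143.270 − 115.838) mod 360) = 100.892°.
Offset of +149.336° east of the west edge: ((149.336 − 115.838) mod 360) = 33.498°.
33.498° ≤ 100.892° ⇒ inside.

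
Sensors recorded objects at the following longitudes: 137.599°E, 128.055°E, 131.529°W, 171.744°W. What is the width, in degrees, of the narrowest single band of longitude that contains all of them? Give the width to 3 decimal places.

100.416°

Sort the longitudes: -171.744°, -131.529°, +128.055°, +137.599°.
Eastward gaps between consecutive values (wrapping around): 40.215°, 259.584°, 9.544°, 50.657°.
Largest gap = 259.584° ⇒ minimal covering band is its complement: 360° − 259.584° = 100.416°.
Band runs from +128.055° eastward to -131.529°, crossing the antimeridian.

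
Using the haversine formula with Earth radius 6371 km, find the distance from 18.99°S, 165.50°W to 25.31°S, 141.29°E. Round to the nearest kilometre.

5491 km

Δλ = 141.29 − -165.50 = 306.79°; wrapped into (−180°, 180°]: -53.21°.
Δφ = -25.31 − -18.99 = -6.32°.
a = sin²(Δφ/2) + cos φ₁ · cos φ₂ · sin²(Δλ/2) = 0.174477.
c = 2·atan2(√a, √(1−a)) = 0.86184 rad → d = 6371·c ≈ 5490.75 km.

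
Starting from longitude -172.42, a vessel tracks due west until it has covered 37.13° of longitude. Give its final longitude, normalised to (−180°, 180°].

Start at -172.42°; shift −37.13° → -209.55°.
-209.55° lies outside (−180°, 180°]; add 360° → +150.45°.

+150.45°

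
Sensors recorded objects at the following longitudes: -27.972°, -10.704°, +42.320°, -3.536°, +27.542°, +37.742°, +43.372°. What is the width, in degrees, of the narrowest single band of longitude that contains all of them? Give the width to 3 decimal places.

Sort the longitudes: -27.972°, -10.704°, -3.536°, +27.542°, +37.742°, +42.320°, +43.372°.
Eastward gaps between consecutive values (wrapping around): 17.268°, 7.168°, 31.078°, 10.200°, 4.578°, 1.052°, 288.656°.
Largest gap = 288.656° ⇒ minimal covering band is its complement: 360° − 288.656° = 71.344°.
Band runs from -27.972° eastward to +43.372°.

71.344°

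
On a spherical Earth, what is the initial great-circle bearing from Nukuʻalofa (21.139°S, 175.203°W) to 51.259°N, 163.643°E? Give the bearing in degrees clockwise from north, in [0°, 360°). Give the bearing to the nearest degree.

Δλ = 163.643 − -175.203 = 338.846°; wrapped into (−180°, 180°]: -21.154°.
θ = atan2( sin Δλ · cos φ₂ , cos φ₁ · sin φ₂ − sin φ₁ · cos φ₂ · cos Δλ )
  = atan2(-0.22584, 0.93797) = -13.537° → normalised to [0°, 360°): 346.463°.

346°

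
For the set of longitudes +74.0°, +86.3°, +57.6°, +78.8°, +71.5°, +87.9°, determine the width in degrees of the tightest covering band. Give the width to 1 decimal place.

Sort the longitudes: +57.6°, +71.5°, +74.0°, +78.8°, +86.3°, +87.9°.
Eastward gaps between consecutive values (wrapping around): 13.9°, 2.5°, 4.8°, 7.5°, 1.6°, 329.7°.
Largest gap = 329.7° ⇒ minimal covering band is its complement: 360° − 329.7° = 30.3°.
Band runs from +57.6° eastward to +87.9°.

30.3°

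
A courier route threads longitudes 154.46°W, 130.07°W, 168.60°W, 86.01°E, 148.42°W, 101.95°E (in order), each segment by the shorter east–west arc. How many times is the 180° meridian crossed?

3

Leg 1: -154.46° → -130.07°, shortest Δλ = 24.39° (east) — does not cross 180°.
Leg 2: -130.07° → -168.60°, shortest Δλ = -38.53° (west) — does not cross 180°.
Leg 3: -168.60° → +86.01°, shortest Δλ = -105.39° (west) — crosses 180°.
Leg 4: +86.01° → -148.42°, shortest Δλ = 125.57° (east) — crosses 180°.
Leg 5: -148.42° → +101.95°, shortest Δλ = -109.63° (west) — crosses 180°.
Total crossings: 3.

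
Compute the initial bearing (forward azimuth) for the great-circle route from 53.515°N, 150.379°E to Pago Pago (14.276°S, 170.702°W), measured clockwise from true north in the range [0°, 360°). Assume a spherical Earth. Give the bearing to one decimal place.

Δλ = -170.702 − 150.379 = -321.081°; wrapped into (−180°, 180°]: 38.919°.
θ = atan2( sin Δλ · cos φ₂ , cos φ₁ · sin φ₂ − sin φ₁ · cos φ₂ · cos Δλ )
  = atan2(0.60882, -0.75286) = 141.038° → normalised to [0°, 360°): 141.038°.

141.0°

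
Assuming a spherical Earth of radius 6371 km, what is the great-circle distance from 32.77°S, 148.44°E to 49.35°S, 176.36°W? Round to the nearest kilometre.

Δλ = -176.36 − 148.44 = -324.80°; wrapped into (−180°, 180°]: 35.20°.
Δφ = -49.35 − -32.77 = -16.58°.
a = sin²(Δφ/2) + cos φ₁ · cos φ₂ · sin²(Δλ/2) = 0.070869.
c = 2·atan2(√a, √(1−a)) = 0.53892 rad → d = 6371·c ≈ 3433.48 km.

3433 km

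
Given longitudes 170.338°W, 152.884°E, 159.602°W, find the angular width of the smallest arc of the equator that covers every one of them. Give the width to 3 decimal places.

47.514°

Sort the longitudes: -170.338°, -159.602°, +152.884°.
Eastward gaps between consecutive values (wrapping around): 10.736°, 312.486°, 36.778°.
Largest gap = 312.486° ⇒ minimal covering band is its complement: 360° − 312.486° = 47.514°.
Band runs from +152.884° eastward to -159.602°, crossing the antimeridian.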